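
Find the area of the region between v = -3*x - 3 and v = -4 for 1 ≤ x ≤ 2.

On [1, 2], (-3*x - 3) - (-4) = -3*x + 1 is ≤ 0 throughout, so the area is a single integral of |-3*x + 1|.
∫[1,2] (-3*x + 1) dx = -7/2; the area of that piece is 7/2.

7/2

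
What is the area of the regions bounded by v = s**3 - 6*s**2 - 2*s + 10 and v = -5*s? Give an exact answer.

81/2

Set the curves equal: s**3 - 6*s**2 - 2*s + 10 = -5*s, so s**3 - 6*s**2 + 3*s + 10 = 0, which factors as (s - 5)*(s - 2)*(s + 1) = 0. The curves meet at s = -1, 2, 5.
On [-1, 2], v = s**3 - 6*s**2 - 2*s + 10 is on top; that piece has area ∫[-1,2] (s**3 - 6*s**2 + 3*s + 10) ds = 81/4.
On [2, 5], v = -5*s is on top; that piece has area ∫[2,5] (-(s**3 - 6*s**2 + 3*s + 10)) ds = 81/4.
Total enclosed area = 81/4 + 81/4 = 81/2.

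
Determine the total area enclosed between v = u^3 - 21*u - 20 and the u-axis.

The curve meets the u-axis where u^3 - 21*u - 20 = 0, i.e. (u - 5)*(u + 1)*(u + 4) = 0, at u = -4, -1, 5.
On [-4, -1] the curve lies above the axis; ∫[-4,-1] (u^3 - 21*u - 20) du = 135/4, giving area 135/4.
On [-1, 5] the curve lies below the axis; ∫[-1,5] (u^3 - 21*u - 20) du = -216, giving area 216.
Total area = 135/4 + 216 = 999/4.

999/4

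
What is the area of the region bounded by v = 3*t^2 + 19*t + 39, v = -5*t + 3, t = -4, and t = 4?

448

The difference (3*t^2 + 19*t + 39) - (-5*t + 3) = 3*t^2 + 24*t + 36 changes sign at t = -2 inside [-4, 4], so split the integral there.
∫[-4,-2] (3*t^2 + 24*t + 36) dt = -16; the area of that piece is 16.
∫[-2,4] (3*t^2 + 24*t + 36) dt = 432.
Total area = 16 + 432 = 448.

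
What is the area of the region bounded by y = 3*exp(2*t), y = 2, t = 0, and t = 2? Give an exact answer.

On [0, 2], (3*exp(2*t)) - (2) = 3*exp(2*t) - 2 is ≥ 0 throughout, so the area is a single integral of |3*exp(2*t) - 2|.
∫[0,2] (3*exp(2*t) - 2) dt = -11/2 + 3*exp(4)/2.

-11/2 + 3*exp(4)/2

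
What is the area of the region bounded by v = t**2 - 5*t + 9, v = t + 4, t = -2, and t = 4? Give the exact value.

36

The difference (t**2 - 5*t + 9) - (t + 4) = t**2 - 6*t + 5 changes sign at t = 1 inside [-2, 4], so split the integral there.
∫[-2,1] (t**2 - 6*t + 5) dt = 27.
∫[1,4] (t**2 - 6*t + 5) dt = -9; the area of that piece is 9.
Total area = 27 + 9 = 36.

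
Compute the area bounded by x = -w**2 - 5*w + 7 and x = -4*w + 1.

125/6

Both boundary curves give x as a function of w, so integrate with respect to w. Setting them equal: -w**2 - w + 6 = 0, i.e. -(w - 2)*(w + 3) = 0, so they meet at w = -3, 2.
For w in [-3, 2], x = -w**2 - 5*w + 7 is on the right; area = ∫[-3,2] (-w**2 - w + 6) dw = 125/6.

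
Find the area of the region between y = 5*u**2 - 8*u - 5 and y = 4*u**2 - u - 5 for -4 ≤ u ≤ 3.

599/6

The difference (5*u**2 - 8*u - 5) - (4*u**2 - u - 5) = u**2 - 7*u changes sign at u = 0 inside [-4, 3], so split the integral there.
∫[-4,0] (u**2 - 7*u) du = 232/3.
∫[0,3] (u**2 - 7*u) du = -45/2; the area of that piece is 45/2.
Total area = 232/3 + 45/2 = 599/6.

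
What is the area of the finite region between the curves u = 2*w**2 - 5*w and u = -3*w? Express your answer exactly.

1/3

Both boundary curves give u as a function of w, so integrate with respect to w. Setting them equal: 2*w**2 - 2*w = 0, i.e. 2*w*(w - 1) = 0, so they meet at w = 0, 1.
For w in [0, 1], u = 2*w**2 - 5*w is on the left; area = ∫[0,1] (-(2*w**2 - 2*w)) dw = 1/3.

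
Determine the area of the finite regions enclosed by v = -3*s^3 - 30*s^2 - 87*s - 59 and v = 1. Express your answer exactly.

Set the curves equal: -3*s^3 - 30*s^2 - 87*s - 59 = 1, so -3*s^3 - 30*s^2 - 87*s - 60 = 0, which factors as -3*(s + 1)*(s + 4)*(s + 5) = 0. The curves meet at s = -5, -4, -1.
On [-5, -4], v = 1 is on top; that piece has area ∫[-5,-4] (-(-3*s^3 - 30*s^2 - 87*s - 60)) ds = 7/4.
On [-4, -1], v = -3*s^3 - 30*s^2 - 87*s - 59 is on top; that piece has area ∫[-4,-1] (-3*s^3 - 30*s^2 - 87*s - 60) ds = 135/4.
Total enclosed area = 7/4 + 135/4 = 71/2.

71/2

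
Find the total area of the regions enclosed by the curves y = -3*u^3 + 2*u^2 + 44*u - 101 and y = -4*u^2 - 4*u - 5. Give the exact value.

568

Set the curves equal: -3*u^3 + 2*u^2 + 44*u - 101 = -4*u^2 - 4*u - 5, so -3*u^3 + 6*u^2 + 48*u - 96 = 0, which factors as -3*(u - 4)*(u - 2)*(u + 4) = 0. The curves meet at u = -4, 2, 4.
On [-4, 2], y = -4*u^2 - 4*u - 5 is on top; that piece has area ∫[-4,2] (-(-3*u^3 + 6*u^2 + 48*u - 96)) du = 540.
On [2, 4], y = -3*u^3 + 2*u^2 + 44*u - 101 is on top; that piece has area ∫[2,4] (-3*u^3 + 6*u^2 + 48*u - 96) du = 28.
Total enclosed area = 540 + 28 = 568.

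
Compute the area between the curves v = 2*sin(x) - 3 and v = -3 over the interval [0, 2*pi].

The difference (2*sin(x) - 3) - (-3) = 2*sin(x) changes sign at x = pi inside [0, 2*pi], so split the integral there.
∫[0,pi] (2*sin(x)) dx = 4.
∫[pi,2*pi] (2*sin(x)) dx = -4; the area of that piece is 4.
Total area = 4 + 4 = 8.

8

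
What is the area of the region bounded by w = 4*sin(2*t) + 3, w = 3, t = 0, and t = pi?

The difference (4*sin(2*t) + 3) - (3) = 4*sin(2*t) changes sign at t = pi/2 inside [0, pi], so split the integral there.
∫[0,pi/2] (4*sin(2*t)) dt = 4.
∫[pi/2,pi] (4*sin(2*t)) dt = -4; the area of that piece is 4.
Total area = 4 + 4 = 8.

8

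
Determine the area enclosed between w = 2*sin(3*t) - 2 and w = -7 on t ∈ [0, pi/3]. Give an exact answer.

On [0, pi/3], (2*sin(3*t) - 2) - (-7) = 2*sin(3*t) + 5 is ≥ 0 throughout, so the area is a single integral of |2*sin(3*t) + 5|.
∫[0,pi/3] (2*sin(3*t) + 5) dt = 4/3 + 5*pi/3.

4/3 + 5*pi/3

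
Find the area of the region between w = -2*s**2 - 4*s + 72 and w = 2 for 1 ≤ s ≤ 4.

138

On [1, 4], (-2*s**2 - 4*s + 72) - (2) = -2*s**2 - 4*s + 70 is ≥ 0 throughout, so the area is a single integral of |-2*s**2 - 4*s + 70|.
∫[1,4] (-2*s**2 - 4*s + 70) ds = 138.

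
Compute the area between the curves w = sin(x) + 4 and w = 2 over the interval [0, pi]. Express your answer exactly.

2 + 2*pi

On [0, pi], (sin(x) + 4) - (2) = sin(x) + 2 is ≥ 0 throughout, so the area is a single integral of |sin(x) + 2|.
∫[0,pi] (sin(x) + 2) dx = 2 + 2*pi.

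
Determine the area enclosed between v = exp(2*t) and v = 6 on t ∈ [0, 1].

The difference (exp(2*t)) - (6) = exp(2*t) - 6 changes sign at t = log(6)/2 inside [0, 1], so split the integral there.
∫[0,log(6)/2] (exp(2*t) - 6) dt = 5/2 - log(216); the area of that piece is -5/2 + log(216).
∫[log(6)/2,1] (exp(2*t) - 6) dt = -9 + exp(2)/2 + 3*log(6).
Total area = (-5/2 + log(216)) + (-9 + exp(2)/2 + 3*log(6)) = -23/2 + exp(2)/2 + 6*log(6).

-23/2 + exp(2)/2 + 6*log(6)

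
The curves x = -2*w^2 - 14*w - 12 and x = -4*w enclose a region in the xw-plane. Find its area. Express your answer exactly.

1/3

Both boundary curves give x as a function of w, so integrate with respect to w. Setting them equal: -2*w^2 - 10*w - 12 = 0, i.e. -2*(w + 2)*(w + 3) = 0, so they meet at w = -3, -2.
For w in [-3, -2], x = -2*w^2 - 14*w - 12 is on the right; area = ∫[-3,-2] (-2*w^2 - 10*w - 12) dw = 1/3.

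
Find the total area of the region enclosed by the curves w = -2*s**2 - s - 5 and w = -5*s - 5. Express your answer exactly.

Set the curves equal: -2*s**2 - s - 5 = -5*s - 5, so -2*s**2 + 4*s = 0, which factors as -2*s*(s - 2) = 0. The curves meet at s = 0, 2.
On [0, 2], w = -2*s**2 - s - 5 is on top; that piece has area ∫[0,2] (-2*s**2 + 4*s) ds = 8/3.

8/3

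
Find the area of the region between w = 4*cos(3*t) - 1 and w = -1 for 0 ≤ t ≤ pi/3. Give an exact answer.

The difference (4*cos(3*t) - 1) - (-1) = 4*cos(3*t) changes sign at t = pi/6 inside [0, pi/3], so split the integral there.
∫[0,pi/6] (4*cos(3*t)) dt = 4/3.
∫[pi/6,pi/3] (4*cos(3*t)) dt = -4/3; the area of that piece is 4/3.
Total area = 4/3 + 4/3 = 8/3.

8/3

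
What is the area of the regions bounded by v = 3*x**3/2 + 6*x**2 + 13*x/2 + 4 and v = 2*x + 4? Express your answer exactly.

37/8

Set the curves equal: 3*x**3/2 + 6*x**2 + 13*x/2 + 4 = 2*x + 4, so 3*x**3/2 + 6*x**2 + 9*x/2 = 0, which factors as 3*x*(x + 1)*(x + 3)/2 = 0. The curves meet at x = -3, -1, 0.
On [-3, -1], v = 3*x**3/2 + 6*x**2 + 13*x/2 + 4 is on top; that piece has area ∫[-3,-1] (3*x**3/2 + 6*x**2 + 9*x/2) dx = 4.
On [-1, 0], v = 2*x + 4 is on top; that piece has area ∫[-1,0] (-(3*x**3/2 + 6*x**2 + 9*x/2)) dx = 5/8.
Total enclosed area = 4 + 5/8 = 37/8.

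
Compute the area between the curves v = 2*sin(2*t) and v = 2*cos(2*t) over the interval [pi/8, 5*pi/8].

On [pi/8, 5*pi/8], (2*sin(2*t)) - (2*cos(2*t)) = 2*sin(2*t) - 2*cos(2*t) is ≥ 0 throughout, so the area is a single integral of |2*sin(2*t) - 2*cos(2*t)|.
∫[pi/8,5*pi/8] (2*sin(2*t) - 2*cos(2*t)) dt = 2*sqrt(2).

2*sqrt(2)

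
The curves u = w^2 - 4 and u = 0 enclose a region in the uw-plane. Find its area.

32/3

Both boundary curves give u as a function of w, so integrate with respect to w. Setting them equal: w^2 - 4 = 0, i.e. (w - 2)*(w + 2) = 0, so they meet at w = -2, 2.
For w in [-2, 2], u = w^2 - 4 is on the left; area = ∫[-2,2] (-(w^2 - 4)) dw = 32/3.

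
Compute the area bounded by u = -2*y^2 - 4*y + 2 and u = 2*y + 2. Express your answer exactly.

Both boundary curves give u as a function of y, so integrate with respect to y. Setting them equal: -2*y^2 - 6*y = 0, i.e. -2*y*(y + 3) = 0, so they meet at y = -3, 0.
For y in [-3, 0], u = -2*y^2 - 4*y + 2 is on the right; area = ∫[-3,0] (-2*y^2 - 6*y) dy = 9.

9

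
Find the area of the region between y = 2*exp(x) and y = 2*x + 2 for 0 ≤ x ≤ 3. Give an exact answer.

On [0, 3], (2*exp(x)) - (2*x + 2) = -2*x + 2*exp(x) - 2 is ≥ 0 throughout, so the area is a single integral of |-2*x + 2*exp(x) - 2|.
∫[0,3] (-2*x + 2*exp(x) - 2) dx = -17 + 2*exp(3).

-17 + 2*exp(3)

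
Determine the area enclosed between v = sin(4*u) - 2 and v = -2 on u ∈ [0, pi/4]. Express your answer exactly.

1/2

On [0, pi/4], (sin(4*u) - 2) - (-2) = sin(4*u) is ≥ 0 throughout, so the area is a single integral of |sin(4*u)|.
∫[0,pi/4] (sin(4*u)) du = 1/2.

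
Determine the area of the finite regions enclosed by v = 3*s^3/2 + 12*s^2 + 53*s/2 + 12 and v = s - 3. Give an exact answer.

Set the curves equal: 3*s^3/2 + 12*s^2 + 53*s/2 + 12 = s - 3, so 3*s^3/2 + 12*s^2 + 51*s/2 + 15 = 0, which factors as 3*(s + 1)*(s + 2)*(s + 5)/2 = 0. The curves meet at s = -5, -2, -1.
On [-5, -2], v = 3*s^3/2 + 12*s^2 + 53*s/2 + 12 is on top; that piece has area ∫[-5,-2] (3*s^3/2 + 12*s^2 + 51*s/2 + 15) ds = 135/8.
On [-2, -1], v = s - 3 is on top; that piece has area ∫[-2,-1] (-(3*s^3/2 + 12*s^2 + 51*s/2 + 15)) ds = 7/8.
Total enclosed area = 135/8 + 7/8 = 71/4.

71/4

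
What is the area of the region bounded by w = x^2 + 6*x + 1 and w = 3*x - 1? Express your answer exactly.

1/6

Set the curves equal: x^2 + 6*x + 1 = 3*x - 1, so x^2 + 3*x + 2 = 0, which factors as (x + 1)*(x + 2) = 0. The curves meet at x = -2, -1.
On [-2, -1], w = 3*x - 1 is on top; that piece has area ∫[-2,-1] (-(x^2 + 3*x + 2)) dx = 1/6.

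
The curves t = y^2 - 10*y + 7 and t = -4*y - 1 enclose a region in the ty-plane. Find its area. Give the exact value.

Both boundary curves give t as a function of y, so integrate with respect to y. Setting them equal: y^2 - 6*y + 8 = 0, i.e. (y - 4)*(y - 2) = 0, so they meet at y = 2, 4.
For y in [2, 4], t = y^2 - 10*y + 7 is on the left; area = ∫[2,4] (-(y^2 - 6*y + 8)) dy = 4/3.

4/3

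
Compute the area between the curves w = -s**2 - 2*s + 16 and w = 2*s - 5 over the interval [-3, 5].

The difference (-s**2 - 2*s + 16) - (2*s - 5) = -s**2 - 4*s + 21 changes sign at s = 3 inside [-3, 5], so split the integral there.
∫[-3,3] (-s**2 - 4*s + 21) ds = 108.
∫[3,5] (-s**2 - 4*s + 21) ds = -68/3; the area of that piece is 68/3.
Total area = 108 + 68/3 = 392/3.

392/3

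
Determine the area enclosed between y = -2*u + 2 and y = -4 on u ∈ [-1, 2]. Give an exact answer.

On [-1, 2], (-2*u + 2) - (-4) = -2*u + 6 is ≥ 0 throughout, so the area is a single integral of |-2*u + 6|.
∫[-1,2] (-2*u + 6) du = 15.

15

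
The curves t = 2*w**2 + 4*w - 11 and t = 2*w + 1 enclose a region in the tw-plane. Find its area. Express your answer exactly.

Both boundary curves give t as a function of w, so integrate with respect to w. Setting them equal: 2*w**2 + 2*w - 12 = 0, i.e. 2*(w - 2)*(w + 3) = 0, so they meet at w = -3, 2.
For w in [-3, 2], t = 2*w**2 + 4*w - 11 is on the left; area = ∫[-3,2] (-(2*w**2 + 2*w - 12)) dw = 125/3.

125/3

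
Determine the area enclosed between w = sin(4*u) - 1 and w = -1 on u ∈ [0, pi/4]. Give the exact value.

On [0, pi/4], (sin(4*u) - 1) - (-1) = sin(4*u) is ≥ 0 throughout, so the area is a single integral of |sin(4*u)|.
∫[0,pi/4] (sin(4*u)) du = 1/2.

1/2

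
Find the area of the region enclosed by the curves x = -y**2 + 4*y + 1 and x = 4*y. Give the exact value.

Both boundary curves give x as a function of y, so integrate with respect to y. Setting them equal: -y**2 + 1 = 0, i.e. -(y - 1)*(y + 1) = 0, so they meet at y = -1, 1.
For y in [-1, 1], x = -y**2 + 4*y + 1 is on the right; area = ∫[-1,1] (-y**2 + 1) dy = 4/3.

4/3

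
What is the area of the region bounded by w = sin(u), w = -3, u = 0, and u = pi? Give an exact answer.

2 + 3*pi

On [0, pi], (sin(u)) - (-3) = sin(u) + 3 is ≥ 0 throughout, so the area is a single integral of |sin(u) + 3|.
∫[0,pi] (sin(u) + 3) du = 2 + 3*pi.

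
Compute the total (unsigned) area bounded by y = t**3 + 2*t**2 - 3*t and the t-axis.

71/6

The curve meets the t-axis where t**3 + 2*t**2 - 3*t = 0, i.e. t*(t - 1)*(t + 3) = 0, at t = -3, 0, 1.
On [-3, 0] the curve lies above the axis; ∫[-3,0] (t**3 + 2*t**2 - 3*t) dt = 45/4, giving area 45/4.
On [0, 1] the curve lies below the axis; ∫[0,1] (t**3 + 2*t**2 - 3*t) dt = -7/12, giving area 7/12.
Total area = 45/4 + 7/12 = 71/6.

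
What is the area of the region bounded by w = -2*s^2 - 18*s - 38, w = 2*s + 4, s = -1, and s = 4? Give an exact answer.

On [-1, 4], (-2*s^2 - 18*s - 38) - (2*s + 4) = -2*s^2 - 20*s - 42 is ≤ 0 throughout, so the area is a single integral of |-2*s^2 - 20*s - 42|.
∫[-1,4] (-2*s^2 - 20*s - 42) ds = -1210/3; the area of that piece is 1210/3.

1210/3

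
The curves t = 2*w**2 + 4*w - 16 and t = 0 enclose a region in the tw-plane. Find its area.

Both boundary curves give t as a function of w, so integrate with respect to w. Setting them equal: 2*w**2 + 4*w - 16 = 0, i.e. 2*(w - 2)*(w + 4) = 0, so they meet at w = -4, 2.
For w in [-4, 2], t = 2*w**2 + 4*w - 16 is on the left; area = ∫[-4,2] (-(2*w**2 + 4*w - 16)) dw = 72.

72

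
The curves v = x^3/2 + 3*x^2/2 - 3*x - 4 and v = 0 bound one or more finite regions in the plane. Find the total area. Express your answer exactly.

81/4

Set the curves equal: x^3/2 + 3*x^2/2 - 3*x - 4 = 0, so x^3/2 + 3*x^2/2 - 3*x - 4 = 0, which factors as (x - 2)*(x + 1)*(x + 4)/2 = 0. The curves meet at x = -4, -1, 2.
On [-4, -1], v = x^3/2 + 3*x^2/2 - 3*x - 4 is on top; that piece has area ∫[-4,-1] (x^3/2 + 3*x^2/2 - 3*x - 4) dx = 81/8.
On [-1, 2], v = 0 is on top; that piece has area ∫[-1,2] (-(x^3/2 + 3*x^2/2 - 3*x - 4)) dx = 81/8.
Total enclosed area = 81/8 + 81/8 = 81/4.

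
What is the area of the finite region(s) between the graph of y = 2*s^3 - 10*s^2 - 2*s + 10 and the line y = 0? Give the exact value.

296/3

The curve meets the s-axis where 2*s^3 - 10*s^2 - 2*s + 10 = 0, i.e. 2*(s - 5)*(s - 1)*(s + 1) = 0, at s = -1, 1, 5.
On [-1, 1] the curve lies above the axis; ∫[-1,1] (2*s^3 - 10*s^2 - 2*s + 10) ds = 40/3, giving area 40/3.
On [1, 5] the curve lies below the axis; ∫[1,5] (2*s^3 - 10*s^2 - 2*s + 10) ds = -256/3, giving area 256/3.
Total area = 40/3 + 256/3 = 296/3.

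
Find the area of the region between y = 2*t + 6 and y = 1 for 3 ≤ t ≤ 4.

On [3, 4], (2*t + 6) - (1) = 2*t + 5 is ≥ 0 throughout, so the area is a single integral of |2*t + 5|.
∫[3,4] (2*t + 5) dt = 12.

12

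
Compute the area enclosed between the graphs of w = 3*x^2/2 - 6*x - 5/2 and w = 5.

54

Set the curves equal: 3*x^2/2 - 6*x - 5/2 = 5, so 3*x^2/2 - 6*x - 15/2 = 0, which factors as 3*(x - 5)*(x + 1)/2 = 0. The curves meet at x = -1, 5.
On [-1, 5], w = 5 is on top; that piece has area ∫[-1,5] (-(3*x^2/2 - 6*x - 15/2)) dx = 54.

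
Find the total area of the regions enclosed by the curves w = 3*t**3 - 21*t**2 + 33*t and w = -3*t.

71/2

Set the curves equal: 3*t**3 - 21*t**2 + 33*t = -3*t, so 3*t**3 - 21*t**2 + 36*t = 0, which factors as 3*t*(t - 4)*(t - 3) = 0. The curves meet at t = 0, 3, 4.
On [0, 3], w = 3*t**3 - 21*t**2 + 33*t is on top; that piece has area ∫[0,3] (3*t**3 - 21*t**2 + 36*t) dt = 135/4.
On [3, 4], w = -3*t is on top; that piece has area ∫[3,4] (-(3*t**3 - 21*t**2 + 36*t)) dt = 7/4.
Total enclosed area = 135/4 + 7/4 = 71/2.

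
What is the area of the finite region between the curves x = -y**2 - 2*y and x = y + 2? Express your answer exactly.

1/6

Both boundary curves give x as a function of y, so integrate with respect to y. Setting them equal: -y**2 - 3*y - 2 = 0, i.e. -(y + 1)*(y + 2) = 0, so they meet at y = -2, -1.
For y in [-2, -1], x = -y**2 - 2*y is on the right; area = ∫[-2,-1] (-y**2 - 3*y - 2) dy = 1/6.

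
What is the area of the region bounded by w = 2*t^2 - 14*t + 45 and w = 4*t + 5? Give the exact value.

1/3

Set the curves equal: 2*t^2 - 14*t + 45 = 4*t + 5, so 2*t^2 - 18*t + 40 = 0, which factors as 2*(t - 5)*(t - 4) = 0. The curves meet at t = 4, 5.
On [4, 5], w = 4*t + 5 is on top; that piece has area ∫[4,5] (-(2*t^2 - 18*t + 40)) dt = 1/3.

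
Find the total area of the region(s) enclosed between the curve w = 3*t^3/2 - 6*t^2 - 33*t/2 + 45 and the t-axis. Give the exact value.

863/4

The curve meets the t-axis where 3*t^3/2 - 6*t^2 - 33*t/2 + 45 = 0, i.e. 3*(t - 5)*(t - 2)*(t + 3)/2 = 0, at t = -3, 2, 5.
On [-3, 2] the curve lies above the axis; ∫[-3,2] (3*t^3/2 - 6*t^2 - 33*t/2 + 45) dt = 1375/8, giving area 1375/8.
On [2, 5] the curve lies below the axis; ∫[2,5] (3*t^3/2 - 6*t^2 - 33*t/2 + 45) dt = -351/8, giving area 351/8.
Total area = 1375/8 + 351/8 = 863/4.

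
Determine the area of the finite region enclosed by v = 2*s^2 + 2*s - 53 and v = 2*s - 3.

1000/3

Set the curves equal: 2*s^2 + 2*s - 53 = 2*s - 3, so 2*s^2 - 50 = 0, which factors as 2*(s - 5)*(s + 5) = 0. The curves meet at s = -5, 5.
On [-5, 5], v = 2*s - 3 is on top; that piece has area ∫[-5,5] (-(2*s^2 - 50)) ds = 1000/3.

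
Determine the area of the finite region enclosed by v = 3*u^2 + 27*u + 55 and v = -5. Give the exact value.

1/2

Set the curves equal: 3*u^2 + 27*u + 55 = -5, so 3*u^2 + 27*u + 60 = 0, which factors as 3*(u + 4)*(u + 5) = 0. The curves meet at u = -5, -4.
On [-5, -4], v = -5 is on top; that piece has area ∫[-5,-4] (-(3*u^2 + 27*u + 60)) du = 1/2.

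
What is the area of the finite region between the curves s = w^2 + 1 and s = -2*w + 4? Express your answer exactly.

32/3

Both boundary curves give s as a function of w, so integrate with respect to w. Setting them equal: w^2 + 2*w - 3 = 0, i.e. (w - 1)*(w + 3) = 0, so they meet at w = -3, 1.
For w in [-3, 1], s = w^2 + 1 is on the left; area = ∫[-3,1] (-(w^2 + 2*w - 3)) dw = 32/3.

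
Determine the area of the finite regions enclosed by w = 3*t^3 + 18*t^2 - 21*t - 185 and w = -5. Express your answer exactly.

1551/2

Set the curves equal: 3*t^3 + 18*t^2 - 21*t - 185 = -5, so 3*t^3 + 18*t^2 - 21*t - 180 = 0, which factors as 3*(t - 3)*(t + 4)*(t + 5) = 0. The curves meet at t = -5, -4, 3.
On [-5, -4], w = 3*t^3 + 18*t^2 - 21*t - 185 is on top; that piece has area ∫[-5,-4] (3*t^3 + 18*t^2 - 21*t - 180) dt = 15/4.
On [-4, 3], w = -5 is on top; that piece has area ∫[-4,3] (-(3*t^3 + 18*t^2 - 21*t - 180)) dt = 3087/4.
Total enclosed area = 15/4 + 3087/4 = 1551/2.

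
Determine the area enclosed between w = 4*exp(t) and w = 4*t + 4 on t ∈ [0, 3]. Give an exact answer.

-34 + 4*exp(3)

On [0, 3], (4*exp(t)) - (4*t + 4) = -4*t + 4*exp(t) - 4 is ≥ 0 throughout, so the area is a single integral of |-4*t + 4*exp(t) - 4|.
∫[0,3] (-4*t + 4*exp(t) - 4) dt = -34 + 4*exp(3).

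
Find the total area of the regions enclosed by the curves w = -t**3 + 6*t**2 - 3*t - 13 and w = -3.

81/2

Set the curves equal: -t**3 + 6*t**2 - 3*t - 13 = -3, so -t**3 + 6*t**2 - 3*t - 10 = 0, which factors as -(t - 5)*(t - 2)*(t + 1) = 0. The curves meet at t = -1, 2, 5.
On [-1, 2], w = -3 is on top; that piece has area ∫[-1,2] (-(-t**3 + 6*t**2 - 3*t - 10)) dt = 81/4.
On [2, 5], w = -t**3 + 6*t**2 - 3*t - 13 is on top; that piece has area ∫[2,5] (-t**3 + 6*t**2 - 3*t - 10) dt = 81/4.
Total enclosed area = 81/4 + 81/4 = 81/2.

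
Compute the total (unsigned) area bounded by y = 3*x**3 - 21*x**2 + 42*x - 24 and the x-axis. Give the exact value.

The curve meets the x-axis where 3*x**3 - 21*x**2 + 42*x - 24 = 0, i.e. 3*(x - 4)*(x - 2)*(x - 1) = 0, at x = 1, 2, 4.
On [1, 2] the curve lies above the axis; ∫[1,2] (3*x**3 - 21*x**2 + 42*x - 24) dx = 5/4, giving area 5/4.
On [2, 4] the curve lies below the axis; ∫[2,4] (3*x**3 - 21*x**2 + 42*x - 24) dx = -8, giving area 8.
Total area = 5/4 + 8 = 37/4.

37/4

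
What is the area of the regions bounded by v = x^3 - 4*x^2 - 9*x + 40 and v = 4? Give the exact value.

1741/12

Set the curves equal: x^3 - 4*x^2 - 9*x + 40 = 4, so x^3 - 4*x^2 - 9*x + 36 = 0, which factors as (x - 4)*(x - 3)*(x + 3) = 0. The curves meet at x = -3, 3, 4.
On [-3, 3], v = x^3 - 4*x^2 - 9*x + 40 is on top; that piece has area ∫[-3,3] (x^3 - 4*x^2 - 9*x + 36) dx = 144.
On [3, 4], v = 4 is on top; that piece has area ∫[3,4] (-(x^3 - 4*x^2 - 9*x + 36)) dx = 13/12.
Total enclosed area = 144 + 13/12 = 1741/12.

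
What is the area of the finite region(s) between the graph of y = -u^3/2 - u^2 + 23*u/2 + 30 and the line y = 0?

The curve meets the u-axis where -u^3/2 - u^2 + 23*u/2 + 30 = 0, i.e. -(u - 5)*(u + 3)*(u + 4)/2 = 0, at u = -4, -3, 5.
On [-4, -3] the curve lies below the axis; ∫[-4,-3] (-u^3/2 - u^2 + 23*u/2 + 30) du = -17/24, giving area 17/24.
On [-3, 5] the curve lies above the axis; ∫[-3,5] (-u^3/2 - u^2 + 23*u/2 + 30) du = 640/3, giving area 640/3.
Total area = 17/24 + 640/3 = 5137/24.

5137/24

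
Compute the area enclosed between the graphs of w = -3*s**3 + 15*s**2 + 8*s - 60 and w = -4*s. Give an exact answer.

937/4

Set the curves equal: -3*s**3 + 15*s**2 + 8*s - 60 = -4*s, so -3*s**3 + 15*s**2 + 12*s - 60 = 0, which factors as -3*(s - 5)*(s - 2)*(s + 2) = 0. The curves meet at s = -2, 2, 5.
On [-2, 2], w = -4*s is on top; that piece has area ∫[-2,2] (-(-3*s**3 + 15*s**2 + 12*s - 60)) ds = 160.
On [2, 5], w = -3*s**3 + 15*s**2 + 8*s - 60 is on top; that piece has area ∫[2,5] (-3*s**3 + 15*s**2 + 12*s - 60) ds = 297/4.
Total enclosed area = 160 + 297/4 = 937/4.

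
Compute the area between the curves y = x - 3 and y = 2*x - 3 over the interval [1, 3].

On [1, 3], (x - 3) - (2*x - 3) = -x is ≤ 0 throughout, so the area is a single integral of |-x|.
∫[1,3] (-x) dx = -4; the area of that piece is 4.

4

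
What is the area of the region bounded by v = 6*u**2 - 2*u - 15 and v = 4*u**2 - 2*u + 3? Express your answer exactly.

Set the curves equal: 6*u**2 - 2*u - 15 = 4*u**2 - 2*u + 3, so 2*u**2 - 18 = 0, which factors as 2*(u - 3)*(u + 3) = 0. The curves meet at u = -3, 3.
On [-3, 3], v = 4*u**2 - 2*u + 3 is on top; that piece has area ∫[-3,3] (-(2*u**2 - 18)) du = 72.

72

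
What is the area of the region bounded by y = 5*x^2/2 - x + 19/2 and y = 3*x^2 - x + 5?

Set the curves equal: 5*x^2/2 - x + 19/2 = 3*x^2 - x + 5, so -x^2/2 + 9/2 = 0, which factors as -(x - 3)*(x + 3)/2 = 0. The curves meet at x = -3, 3.
On [-3, 3], y = 5*x^2/2 - x + 19/2 is on top; that piece has area ∫[-3,3] (-x^2/2 + 9/2) dx = 18.

18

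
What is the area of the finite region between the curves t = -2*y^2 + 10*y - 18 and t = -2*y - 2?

8/3

Both boundary curves give t as a function of y, so integrate with respect to y. Setting them equal: -2*y^2 + 12*y - 16 = 0, i.e. -2*(y - 4)*(y - 2) = 0, so they meet at y = 2, 4.
For y in [2, 4], t = -2*y^2 + 10*y - 18 is on the right; area = ∫[2,4] (-2*y^2 + 12*y - 16) dy = 8/3.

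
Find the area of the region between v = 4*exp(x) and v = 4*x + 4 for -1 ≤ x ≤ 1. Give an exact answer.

-8 - 4*exp(-1) + 4*exp(1)

On [-1, 1], (4*exp(x)) - (4*x + 4) = -4*x + 4*exp(x) - 4 is ≥ 0 throughout, so the area is a single integral of |-4*x + 4*exp(x) - 4|.
∫[-1,1] (-4*x + 4*exp(x) - 4) dx = -8 - 4*exp(-1) + 4*exp(1).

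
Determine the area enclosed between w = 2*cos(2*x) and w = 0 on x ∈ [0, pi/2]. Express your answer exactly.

2

The difference (2*cos(2*x)) - (0) = 2*cos(2*x) changes sign at x = pi/4 inside [0, pi/2], so split the integral there.
∫[0,pi/4] (2*cos(2*x)) dx = 1.
∫[pi/4,pi/2] (2*cos(2*x)) dx = -1; the area of that piece is 1.
Total area = 1 + 1 = 2.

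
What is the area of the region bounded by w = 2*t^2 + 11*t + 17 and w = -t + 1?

Set the curves equal: 2*t^2 + 11*t + 17 = -t + 1, so 2*t^2 + 12*t + 16 = 0, which factors as 2*(t + 2)*(t + 4) = 0. The curves meet at t = -4, -2.
On [-4, -2], w = -t + 1 is on top; that piece has area ∫[-4,-2] (-(2*t^2 + 12*t + 16)) dt = 8/3.

8/3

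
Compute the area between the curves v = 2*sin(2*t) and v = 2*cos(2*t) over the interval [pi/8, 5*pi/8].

2*sqrt(2)

On [pi/8, 5*pi/8], (2*sin(2*t)) - (2*cos(2*t)) = 2*sin(2*t) - 2*cos(2*t) is ≥ 0 throughout, so the area is a single integral of |2*sin(2*t) - 2*cos(2*t)|.
∫[pi/8,5*pi/8] (2*sin(2*t) - 2*cos(2*t)) dt = 2*sqrt(2).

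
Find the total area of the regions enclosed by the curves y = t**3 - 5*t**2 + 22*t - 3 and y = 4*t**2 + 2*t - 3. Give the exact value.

Set the curves equal: t**3 - 5*t**2 + 22*t - 3 = 4*t**2 + 2*t - 3, so t**3 - 9*t**2 + 20*t = 0, which factors as t*(t - 5)*(t - 4) = 0. The curves meet at t = 0, 4, 5.
On [0, 4], y = t**3 - 5*t**2 + 22*t - 3 is on top; that piece has area ∫[0,4] (t**3 - 9*t**2 + 20*t) dt = 32.
On [4, 5], y = 4*t**2 + 2*t - 3 is on top; that piece has area ∫[4,5] (-(t**3 - 9*t**2 + 20*t)) dt = 3/4.
Total enclosed area = 32 + 3/4 = 131/4.

131/4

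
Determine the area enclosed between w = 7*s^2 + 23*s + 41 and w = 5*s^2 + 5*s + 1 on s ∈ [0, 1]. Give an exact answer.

On [0, 1], (7*s^2 + 23*s + 41) - (5*s^2 + 5*s + 1) = 2*s^2 + 18*s + 40 is ≥ 0 throughout, so the area is a single integral of |2*s^2 + 18*s + 40|.
∫[0,1] (2*s^2 + 18*s + 40) ds = 149/3.

149/3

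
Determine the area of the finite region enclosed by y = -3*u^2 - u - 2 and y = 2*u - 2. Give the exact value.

Set the curves equal: -3*u^2 - u - 2 = 2*u - 2, so -3*u^2 - 3*u = 0, which factors as -3*u*(u + 1) = 0. The curves meet at u = -1, 0.
On [-1, 0], y = -3*u^2 - u - 2 is on top; that piece has area ∫[-1,0] (-3*u^2 - 3*u) du = 1/2.

1/2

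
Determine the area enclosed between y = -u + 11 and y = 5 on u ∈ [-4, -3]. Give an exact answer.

19/2

On [-4, -3], (-u + 11) - (5) = -u + 6 is ≥ 0 throughout, so the area is a single integral of |-u + 6|.
∫[-4,-3] (-u + 6) du = 19/2.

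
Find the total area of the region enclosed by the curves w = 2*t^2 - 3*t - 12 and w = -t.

125/3

Set the curves equal: 2*t^2 - 3*t - 12 = -t, so 2*t^2 - 2*t - 12 = 0, which factors as 2*(t - 3)*(t + 2) = 0. The curves meet at t = -2, 3.
On [-2, 3], w = -t is on top; that piece has area ∫[-2,3] (-(2*t^2 - 2*t - 12)) dt = 125/3.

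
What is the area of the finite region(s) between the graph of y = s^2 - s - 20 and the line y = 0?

243/2

The curve meets the s-axis where s^2 - s - 20 = 0, i.e. (s - 5)*(s + 4) = 0, at s = -4, 5.
On [-4, 5] the curve lies below the axis; ∫[-4,5] (s^2 - s - 20) ds = -243/2, giving area 243/2.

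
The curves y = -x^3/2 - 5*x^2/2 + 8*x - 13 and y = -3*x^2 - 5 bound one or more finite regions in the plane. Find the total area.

Set the curves equal: -x^3/2 - 5*x^2/2 + 8*x - 13 = -3*x^2 - 5, so -x^3/2 + x^2/2 + 8*x - 8 = 0, which factors as -(x - 4)*(x - 1)*(x + 4)/2 = 0. The curves meet at x = -4, 1, 4.
On [-4, 1], y = -3*x^2 - 5 is on top; that piece has area ∫[-4,1] (-(-x^3/2 + x^2/2 + 8*x - 8)) dx = 1375/24.
On [1, 4], y = -x^3/2 - 5*x^2/2 + 8*x - 13 is on top; that piece has area ∫[1,4] (-x^3/2 + x^2/2 + 8*x - 8) dx = 117/8.
Total enclosed area = 1375/24 + 117/8 = 863/12.

863/12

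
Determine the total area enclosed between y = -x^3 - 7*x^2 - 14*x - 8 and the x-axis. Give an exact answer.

The curve meets the x-axis where -x^3 - 7*x^2 - 14*x - 8 = 0, i.e. -(x + 1)*(x + 2)*(x + 4) = 0, at x = -4, -2, -1.
On [-4, -2] the curve lies below the axis; ∫[-4,-2] (-x^3 - 7*x^2 - 14*x - 8) dx = -8/3, giving area 8/3.
On [-2, -1] the curve lies above the axis; ∫[-2,-1] (-x^3 - 7*x^2 - 14*x - 8) dx = 5/12, giving area 5/12.
Total area = 8/3 + 5/12 = 37/12.

37/12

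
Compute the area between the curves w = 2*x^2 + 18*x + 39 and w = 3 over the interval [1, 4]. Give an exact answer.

On [1, 4], (2*x^2 + 18*x + 39) - (3) = 2*x^2 + 18*x + 36 is ≥ 0 throughout, so the area is a single integral of |2*x^2 + 18*x + 36|.
∫[1,4] (2*x^2 + 18*x + 36) dx = 285.

285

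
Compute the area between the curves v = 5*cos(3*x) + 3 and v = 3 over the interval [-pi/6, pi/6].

On [-pi/6, pi/6], (5*cos(3*x) + 3) - (3) = 5*cos(3*x) is ≥ 0 throughout, so the area is a single integral of |5*cos(3*x)|.
∫[-pi/6,pi/6] (5*cos(3*x)) dx = 10/3.

10/3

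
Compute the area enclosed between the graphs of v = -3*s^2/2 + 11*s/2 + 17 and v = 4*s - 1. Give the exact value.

343/4

Set the curves equal: -3*s^2/2 + 11*s/2 + 17 = 4*s - 1, so -3*s^2/2 + 3*s/2 + 18 = 0, which factors as -3*(s - 4)*(s + 3)/2 = 0. The curves meet at s = -3, 4.
On [-3, 4], v = -3*s^2/2 + 11*s/2 + 17 is on top; that piece has area ∫[-3,4] (-3*s^2/2 + 3*s/2 + 18) ds = 343/4.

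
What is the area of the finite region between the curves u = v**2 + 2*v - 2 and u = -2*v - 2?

Both boundary curves give u as a function of v, so integrate with respect to v. Setting them equal: v**2 + 4*v = 0, i.e. v*(v + 4) = 0, so they meet at v = -4, 0.
For v in [-4, 0], u = v**2 + 2*v - 2 is on the left; area = ∫[-4,0] (-(v**2 + 4*v)) dv = 32/3.

32/3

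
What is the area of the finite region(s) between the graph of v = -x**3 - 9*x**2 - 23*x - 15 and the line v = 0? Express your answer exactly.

8

The curve meets the x-axis where -x**3 - 9*x**2 - 23*x - 15 = 0, i.e. -(x + 1)*(x + 3)*(x + 5) = 0, at x = -5, -3, -1.
On [-5, -3] the curve lies below the axis; ∫[-5,-3] (-x**3 - 9*x**2 - 23*x - 15) dx = -4, giving area 4.
On [-3, -1] the curve lies above the axis; ∫[-3,-1] (-x**3 - 9*x**2 - 23*x - 15) dx = 4, giving area 4.
Total area = 4 + 4 = 8.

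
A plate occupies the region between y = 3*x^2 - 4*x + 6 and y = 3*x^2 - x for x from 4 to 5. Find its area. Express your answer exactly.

On [4, 5], (3*x^2 - 4*x + 6) - (3*x^2 - x) = -3*x + 6 is ≤ 0 throughout, so the area is a single integral of |-3*x + 6|.
∫[4,5] (-3*x + 6) dx = -15/2; the area of that piece is 15/2.

15/2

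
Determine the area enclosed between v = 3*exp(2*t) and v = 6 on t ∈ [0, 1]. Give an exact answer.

-21/2 + 6*log(2) + 3*exp(2)/2

The difference (3*exp(2*t)) - (6) = 3*exp(2*t) - 6 changes sign at t = log(2)/2 inside [0, 1], so split the integral there.
∫[0,log(2)/2] (3*exp(2*t) - 6) dt = 3/2 - log(8); the area of that piece is -3/2 + log(8).
∫[log(2)/2,1] (3*exp(2*t) - 6) dt = -9 + 3*log(2) + 3*exp(2)/2.
Total area = (-3/2 + log(8)) + (-9 + 3*log(2) + 3*exp(2)/2) = -21/2 + 6*log(2) + 3*exp(2)/2.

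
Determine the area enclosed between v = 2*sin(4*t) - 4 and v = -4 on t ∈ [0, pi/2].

2

The difference (2*sin(4*t) - 4) - (-4) = 2*sin(4*t) changes sign at t = pi/4 inside [0, pi/2], so split the integral there.
∫[0,pi/4] (2*sin(4*t)) dt = 1.
∫[pi/4,pi/2] (2*sin(4*t)) dt = -1; the area of that piece is 1.
Total area = 1 + 1 = 2.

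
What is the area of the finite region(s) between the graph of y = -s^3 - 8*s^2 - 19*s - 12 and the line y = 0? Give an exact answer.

The curve meets the s-axis where -s^3 - 8*s^2 - 19*s - 12 = 0, i.e. -(s + 1)*(s + 3)*(s + 4) = 0, at s = -4, -3, -1.
On [-4, -3] the curve lies below the axis; ∫[-4,-3] (-s^3 - 8*s^2 - 19*s - 12) ds = -5/12, giving area 5/12.
On [-3, -1] the curve lies above the axis; ∫[-3,-1] (-s^3 - 8*s^2 - 19*s - 12) ds = 8/3, giving area 8/3.
Total area = 5/12 + 8/3 = 37/12.

37/12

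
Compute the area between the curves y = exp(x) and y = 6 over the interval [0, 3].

The difference (exp(x)) - (6) = exp(x) - 6 changes sign at x = log(6) inside [0, 3], so split the integral there.
∫[0,log(6)] (exp(x) - 6) dx = 5 - log(46656); the area of that piece is -5 + log(46656).
∫[log(6),3] (exp(x) - 6) dx = -24 + 6*log(6) + exp(3).
Total area = (-5 + log(46656)) + (-24 + 6*log(6) + exp(3)) = -29 + exp(3) + 12*log(6).

-29 + exp(3) + 12*log(6)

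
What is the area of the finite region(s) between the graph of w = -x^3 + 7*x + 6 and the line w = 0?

The curve meets the x-axis where -x^3 + 7*x + 6 = 0, i.e. -(x - 3)*(x + 1)*(x + 2) = 0, at x = -2, -1, 3.
On [-2, -1] the curve lies below the axis; ∫[-2,-1] (-x^3 + 7*x + 6) dx = -3/4, giving area 3/4.
On [-1, 3] the curve lies above the axis; ∫[-1,3] (-x^3 + 7*x + 6) dx = 32, giving area 32.
Total area = 3/4 + 32 = 131/4.

131/4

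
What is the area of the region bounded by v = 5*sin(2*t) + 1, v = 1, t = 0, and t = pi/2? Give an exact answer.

5

On [0, pi/2], (5*sin(2*t) + 1) - (1) = 5*sin(2*t) is ≥ 0 throughout, so the area is a single integral of |5*sin(2*t)|.
∫[0,pi/2] (5*sin(2*t)) dt = 5.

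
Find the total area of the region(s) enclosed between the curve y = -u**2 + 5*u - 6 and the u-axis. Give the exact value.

1/6

The curve meets the u-axis where -u**2 + 5*u - 6 = 0, i.e. -(u - 3)*(u - 2) = 0, at u = 2, 3.
On [2, 3] the curve lies above the axis; ∫[2,3] (-u**2 + 5*u - 6) du = 1/6, giving area 1/6.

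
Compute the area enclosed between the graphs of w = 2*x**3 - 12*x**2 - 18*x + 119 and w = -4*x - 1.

Set the curves equal: 2*x**3 - 12*x**2 - 18*x + 119 = -4*x - 1, so 2*x**3 - 12*x**2 - 14*x + 120 = 0, which factors as 2*(x - 5)*(x - 4)*(x + 3) = 0. The curves meet at x = -3, 4, 5.
On [-3, 4], w = 2*x**3 - 12*x**2 - 18*x + 119 is on top; that piece has area ∫[-3,4] (2*x**3 - 12*x**2 - 14*x + 120) dx = 1029/2.
On [4, 5], w = -4*x - 1 is on top; that piece has area ∫[4,5] (-(2*x**3 - 12*x**2 - 14*x + 120)) dx = 5/2.
Total enclosed area = 1029/2 + 5/2 = 517.

517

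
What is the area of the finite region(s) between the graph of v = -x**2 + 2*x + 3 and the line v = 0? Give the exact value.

The curve meets the x-axis where -x**2 + 2*x + 3 = 0, i.e. -(x - 3)*(x + 1) = 0, at x = -1, 3.
On [-1, 3] the curve lies above the axis; ∫[-1,3] (-x**2 + 2*x + 3) dx = 32/3, giving area 32/3.

32/3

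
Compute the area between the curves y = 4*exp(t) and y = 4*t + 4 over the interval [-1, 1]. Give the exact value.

On [-1, 1], (4*exp(t)) - (4*t + 4) = -4*t + 4*exp(t) - 4 is ≥ 0 throughout, so the area is a single integral of |-4*t + 4*exp(t) - 4|.
∫[-1,1] (-4*t + 4*exp(t) - 4) dt = -8 - 4*exp(-1) + 4*exp(1).

-8 - 4*exp(-1) + 4*exp(1)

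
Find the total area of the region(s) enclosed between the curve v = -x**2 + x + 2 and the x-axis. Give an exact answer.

9/2

The curve meets the x-axis where -x**2 + x + 2 = 0, i.e. -(x - 2)*(x + 1) = 0, at x = -1, 2.
On [-1, 2] the curve lies above the axis; ∫[-1,2] (-x**2 + x + 2) dx = 9/2, giving area 9/2.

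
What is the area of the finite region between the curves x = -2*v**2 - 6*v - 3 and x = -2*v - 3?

8/3

Both boundary curves give x as a function of v, so integrate with respect to v. Setting them equal: -2*v**2 - 4*v = 0, i.e. -2*v*(v + 2) = 0, so they meet at v = -2, 0.
For v in [-2, 0], x = -2*v**2 - 6*v - 3 is on the right; area = ∫[-2,0] (-2*v**2 - 4*v) dv = 8/3.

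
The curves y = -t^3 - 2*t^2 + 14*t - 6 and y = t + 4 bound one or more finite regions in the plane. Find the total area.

Set the curves equal: -t^3 - 2*t^2 + 14*t - 6 = t + 4, so -t^3 - 2*t^2 + 13*t - 10 = 0, which factors as -(t - 2)*(t - 1)*(t + 5) = 0. The curves meet at t = -5, 1, 2.
On [-5, 1], y = t + 4 is on top; that piece has area ∫[-5,1] (-(-t^3 - 2*t^2 + 13*t - 10)) dt = 144.
On [1, 2], y = -t^3 - 2*t^2 + 14*t - 6 is on top; that piece has area ∫[1,2] (-t^3 - 2*t^2 + 13*t - 10) dt = 13/12.
Total enclosed area = 144 + 13/12 = 1741/12.

1741/12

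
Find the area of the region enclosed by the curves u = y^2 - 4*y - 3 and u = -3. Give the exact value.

Both boundary curves give u as a function of y, so integrate with respect to y. Setting them equal: y^2 - 4*y = 0, i.e. y*(y - 4) = 0, so they meet at y = 0, 4.
For y in [0, 4], u = y^2 - 4*y - 3 is on the left; area = ∫[0,4] (-(y^2 - 4*y)) dy = 32/3.

32/3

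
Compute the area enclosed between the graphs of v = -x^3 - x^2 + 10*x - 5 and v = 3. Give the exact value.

Set the curves equal: -x^3 - x^2 + 10*x - 5 = 3, so -x^3 - x^2 + 10*x - 8 = 0, which factors as -(x - 2)*(x - 1)*(x + 4) = 0. The curves meet at x = -4, 1, 2.
On [-4, 1], v = 3 is on top; that piece has area ∫[-4,1] (-(-x^3 - x^2 + 10*x - 8)) dx = 875/12.
On [1, 2], v = -x^3 - x^2 + 10*x - 5 is on top; that piece has area ∫[1,2] (-x^3 - x^2 + 10*x - 8) dx = 11/12.
Total enclosed area = 875/12 + 11/12 = 443/6.

443/6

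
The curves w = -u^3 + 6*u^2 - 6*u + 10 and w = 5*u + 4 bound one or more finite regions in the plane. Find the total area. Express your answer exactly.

1/2

Set the curves equal: -u^3 + 6*u^2 - 6*u + 10 = 5*u + 4, so -u^3 + 6*u^2 - 11*u + 6 = 0, which factors as -(u - 3)*(u - 2)*(u - 1) = 0. The curves meet at u = 1, 2, 3.
On [1, 2], w = 5*u + 4 is on top; that piece has area ∫[1,2] (-(-u^3 + 6*u^2 - 11*u + 6)) du = 1/4.
On [2, 3], w = -u^3 + 6*u^2 - 6*u + 10 is on top; that piece has area ∫[2,3] (-u^3 + 6*u^2 - 11*u + 6) du = 1/4.
Total enclosed area = 1/4 + 1/4 = 1/2.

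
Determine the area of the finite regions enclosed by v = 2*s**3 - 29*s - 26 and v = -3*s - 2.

Set the curves equal: 2*s**3 - 29*s - 26 = -3*s - 2, so 2*s**3 - 26*s - 24 = 0, which factors as 2*(s - 4)*(s + 1)*(s + 3) = 0. The curves meet at s = -3, -1, 4.
On [-3, -1], v = 2*s**3 - 29*s - 26 is on top; that piece has area ∫[-3,-1] (2*s**3 - 26*s - 24) ds = 16.
On [-1, 4], v = -3*s - 2 is on top; that piece has area ∫[-1,4] (-(2*s**3 - 26*s - 24)) ds = 375/2.
Total enclosed area = 16 + 375/2 = 407/2.

407/2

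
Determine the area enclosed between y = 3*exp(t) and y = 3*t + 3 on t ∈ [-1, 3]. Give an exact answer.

-24 - 3*exp(-1) + 3*exp(3)

On [-1, 3], (3*exp(t)) - (3*t + 3) = -3*t + 3*exp(t) - 3 is ≥ 0 throughout, so the area is a single integral of |-3*t + 3*exp(t) - 3|.
∫[-1,3] (-3*t + 3*exp(t) - 3) dt = -24 - 3*exp(-1) + 3*exp(3).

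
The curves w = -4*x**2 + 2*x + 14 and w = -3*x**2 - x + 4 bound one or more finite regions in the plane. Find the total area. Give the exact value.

343/6

Set the curves equal: -4*x**2 + 2*x + 14 = -3*x**2 - x + 4, so -x**2 + 3*x + 10 = 0, which factors as -(x - 5)*(x + 2) = 0. The curves meet at x = -2, 5.
On [-2, 5], w = -4*x**2 + 2*x + 14 is on top; that piece has area ∫[-2,5] (-x**2 + 3*x + 10) dx = 343/6.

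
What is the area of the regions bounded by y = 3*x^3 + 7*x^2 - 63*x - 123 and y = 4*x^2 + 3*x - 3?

Set the curves equal: 3*x^3 + 7*x^2 - 63*x - 123 = 4*x^2 + 3*x - 3, so 3*x^3 + 3*x^2 - 66*x - 120 = 0, which factors as 3*(x - 5)*(x + 2)*(x + 4) = 0. The curves meet at x = -4, -2, 5.
On [-4, -2], y = 3*x^3 + 7*x^2 - 63*x - 123 is on top; that piece has area ∫[-4,-2] (3*x^3 + 3*x^2 - 66*x - 120) dx = 32.
On [-2, 5], y = 4*x^2 + 3*x - 3 is on top; that piece has area ∫[-2,5] (-(3*x^3 + 3*x^2 - 66*x - 120)) dx = 3773/4.
Total enclosed area = 32 + 3773/4 = 3901/4.

3901/4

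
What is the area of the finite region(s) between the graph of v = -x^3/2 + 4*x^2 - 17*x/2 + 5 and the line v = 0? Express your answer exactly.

The curve meets the x-axis where -x^3/2 + 4*x^2 - 17*x/2 + 5 = 0, i.e. -(x - 5)*(x - 2)*(x - 1)/2 = 0, at x = 1, 2, 5.
On [1, 2] the curve lies below the axis; ∫[1,2] (-x^3/2 + 4*x^2 - 17*x/2 + 5) dx = -7/24, giving area 7/24.
On [2, 5] the curve lies above the axis; ∫[2,5] (-x^3/2 + 4*x^2 - 17*x/2 + 5) dx = 45/8, giving area 45/8.
Total area = 7/24 + 45/8 = 71/12.

71/12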